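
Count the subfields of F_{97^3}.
F_{97^3} has 2 subfields

The subfields of F_{p^n} are exactly the fields F_{p^d} for d | n (each is the fixed field of the unique index-d subgroup of Gal(F_{p^n}/F_p) ≅ Z/nZ). The divisors of n = 3 are {1, 3}, giving 2 subfields: F_{97^1}, F_{97^3}.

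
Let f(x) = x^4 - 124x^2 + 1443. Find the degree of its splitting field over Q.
[K : Q] = 4

Solving the quadratic in x^2: x^2 = (124 ± √(124^2 - 4·1443))/2 = (124 ± √9604)/2 = (124 ± 98)/2, giving x^2 = 13 or x^2 = 111. So f(x) = (x^2 - 13)(x^2 - 111) and the roots of f are ±√13, ±√111. Hence the splitting field is K = Q(√13, √111). Since 13 and 111 are distinct squarefree integers > 1, their product 1443 is not a perfect square, so √111 ∉ Q(√13). By the tower law [K:Q] = [Q(√13,√111):Q(√13)] · [Q(√13):Q] = 2 · 2 = 4.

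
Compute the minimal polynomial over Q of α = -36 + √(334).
m_α(x) = x^2 + 72x + 962

From α + 36 = √(334), squaring gives (α + 36)^2 = 334, i.e. α^2 + 72α + 1296 = 334, so α^2 + 72α + 962 = 0. The discriminant of x^2 + 72x + 962 is (72)^2 - 4·(962) = 5184 - 3848 = 1336, and 4·(334) is not a perfect square in Q since 334 is squarefree and ≠ 1. Hence x^2 + 72x + 962 is irreducible over Q and is the minimal polynomial of α.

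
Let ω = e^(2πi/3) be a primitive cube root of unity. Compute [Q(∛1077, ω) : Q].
[Q(∛1077, ω) : Q] = 6

[Q(∛1077):Q] = 3 (min poly x^3 - 1077, irreducible since 1077 is not a perfect cube). [Q(ω):Q] = 2 (min poly x^2 + x + 1). Since Q(∛1077) ⊂ R and ω ∉ R, we have ω ∉ Q(∛1077), so x^2 + x + 1 remains irreducible over Q(∛1077) and [Q(∛1077, ω) : Q(∛1077)] = 2. By the tower law, [Q(∛1077, ω) : Q] = 3 · 2 = 6. (In fact Q(∛1077, ω) is the splitting field of x^3 - 1077 over Q.)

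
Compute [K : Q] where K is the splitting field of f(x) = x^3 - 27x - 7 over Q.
[K : Q] = 6

By the rational root test, any rational root of the monic integer polynomial f(x) = x^3 - 27x - 7 must be an integer dividing the constant term -7, i.e. one of ±{1, 7}. Evaluating: f(1) = -33, f(-1) = 19, f(7) = 147, f(-7) = -161; none is 0, so f has no rational root and is therefore irreducible over Q (a cubic with no linear factor over a field is irreducible). For an irreducible cubic, the Galois group is A_3 or S_3 according as the discriminant disc(f) = -4a^3 - 27b^2 = -4·(-27)^3 - 27·(-7)^2 = 77409 is or is not a square in Q. Here disc(f) = 77409 is not a perfect square in Q, so the Galois group of f over Q is not contained in A_3 and must be all of S_3. The splitting field has degree |S_3| = 6 over Q, so [K : Q] = 6.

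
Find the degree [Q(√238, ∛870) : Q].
[Q(√238, ∛870) : Q] = 6

Let L = Q(√238, ∛870). Since Q(√238) ⊂ L and [Q(√238):Q] = 2, the tower law gives 2 | [L:Q]. Likewise Q(∛870) ⊂ L with [Q(∛870):Q] = 3 (because 870 is not a perfect cube), so 3 | [L:Q]. As gcd(2,3) = 1, [L:Q] is divisible by 6. Conversely L is generated over Q by √238 and ∛870, so [L:Q] ≤ 2·3 = 6. Therefore [Q(√238, ∛870) : Q] = 6.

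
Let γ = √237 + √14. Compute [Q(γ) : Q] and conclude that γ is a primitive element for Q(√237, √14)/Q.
[Q(γ) : Q] = 4 (equivalently, Q(γ) = Q(√237, √14))

Obviously Q(γ) ⊆ Q(√237, √14), and [Q(√237, √14):Q] = 4 (since 237, 14 are distinct squarefree integers > 1 with 3318 not a perfect square). To show equality we compute the minimal polynomial of γ. From γ = √237 + √14: γ^2 = 237 + 2√(3318) + 14 = 251 + 2√(3318), so γ^2 - 251 = 2√(3318); squaring, (γ^2 - 251)^2 = 4·3318, i.e. γ^4 - 502γ^2 + 63001 - 13272 = 0, i.e. γ^4 - 502γ^2 + 49729 = 0. So γ is a root of x^4 - 502x^2 + 49729. This polynomial is irreducible over Q: it has no rational root (each ±√237 ± √14 is irrational), and any factorization into two quadratics over Q would force √(3318) ∈ Q (pairing opposite roots) or √237, √14 ∈ Q (other pairings), all impossible. Hence [Q(γ):Q] = 4 = [Q(√237, √14):Q], so Q(γ) = Q(√237, √14).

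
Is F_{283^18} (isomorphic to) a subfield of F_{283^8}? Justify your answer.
No: F_{283^18} is not a subfield of F_{283^8}

F_{p^m} embeds in F_{p^n} iff m | n. Here 18 ∤ 8 (since 8 = 0·18 + 8 with remainder 8 ≠ 0), so F_{283^18} is not a subfield of F_{283^8}. Equivalently: if it were, the tower law would give 18 = [F_{283^18}:F_283] dividing [F_{283^8}:F_283] = 8, contradiction.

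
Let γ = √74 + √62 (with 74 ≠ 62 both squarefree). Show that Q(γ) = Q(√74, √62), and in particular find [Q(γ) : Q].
[Q(γ) : Q] = 4 (equivalently, Q(γ) = Q(√74, √62))

Obviously Q(γ) ⊆ Q(√74, √62), and [Q(√74, √62):Q] = 4 (since 74, 62 are distinct squarefree integers > 1 with 4588 not a perfect square). To show equality we compute the minimal polynomial of γ. From γ = √74 + √62: γ^2 = 74 + 2√(4588) + 62 = 136 + 2√(4588), so γ^2 - 136 = 2√(4588); squaring, (γ^2 - 136)^2 = 4·4588, i.e. γ^4 - 272γ^2 + 18496 - 18352 = 0, i.e. γ^4 - 272γ^2 + 144 = 0. So γ is a root of x^4 - 272x^2 + 144. This polynomial is irreducible over Q: it has no rational root (each ±√74 ± √62 is irrational), and any factorization into two quadratics over Q would force √(4588) ∈ Q (pairing opposite roots) or √74, √62 ∈ Q (other pairings), all impossible. Hence [Q(γ):Q] = 4 = [Q(√74, √62):Q], so Q(γ) = Q(√74, √62).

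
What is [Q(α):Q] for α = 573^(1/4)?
[Q(α):Q] = 4

α is a root of x^4 - 573. By Eisenstein's criterion at the prime p = 3 (which divides the constant term 573 but p^2 = 9 does not, since 573 is squarefree), x^4 - 573 is irreducible over Q. Hence [Q(α):Q] = 4.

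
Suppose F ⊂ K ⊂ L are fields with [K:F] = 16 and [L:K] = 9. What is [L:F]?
[L:F] = 144

The tower law says that for any tower of field extensions F ⊂ K ⊂ L with finite degrees, [L:F] = [L:K] · [K:F]. Here this gives [L:F] = 9 · 16 = 144.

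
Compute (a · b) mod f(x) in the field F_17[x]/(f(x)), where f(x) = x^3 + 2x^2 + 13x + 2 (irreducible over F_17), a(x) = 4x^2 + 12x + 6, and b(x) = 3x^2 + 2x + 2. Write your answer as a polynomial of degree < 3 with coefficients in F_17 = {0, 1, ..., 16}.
a · b ≡ 7x^2 + 7x + 6 (mod f(x))

Multiply in F_17[x]: a(x)·b(x) = (4x^2 + 12x + 6)·(3x^2 + 2x + 2) = 12x^4 + 10x^3 + 16x^2 + 2x + 12. This has degree ≥ 3, so divide by f(x) over F_17: 12x^4 + 10x^3 + 16x^2 + 2x + 12 = (12x + 3)·(x^3 + 2x^2 + 13x + 2) + (7x^2 + 7x + 6). Hence a·b ≡ 7x^2 + 7x + 6 (mod f). (F_17[x]/(f) is a field with 17^3 = 4913 elements since f is irreducible of degree 3.)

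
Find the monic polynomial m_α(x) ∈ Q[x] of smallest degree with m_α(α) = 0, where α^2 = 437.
m_α(x) = x^2 - 437

α satisfies α^2 - 437 = 0, so x^2 - 437 annihilates α. Since d = 437 is squarefree and ≠ 1, it is not a perfect square in Q, so x^2 - 437 has no rational root and is therefore irreducible over Q (a degree-2 polynomial over a field is irreducible iff it has no root). Hence m_α(x) = x^2 - 437.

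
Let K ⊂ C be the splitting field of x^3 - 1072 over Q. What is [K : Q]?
[K : Q] = 6

The roots of x^3 - 1072 are ∛1072, ω∛1072, ω^2∛1072 where ω = e^(2πi/3) is a primitive cube root of unity, so K = Q(∛1072, ω). Now [Q(∛1072):Q] = 3 (since 1072 is not a perfect cube, x^3 - 1072 is irreducible) and [Q(ω):Q] = 2. Both 2 and 3 divide [K:Q], and [K:Q] ≤ 3·2 = 6, so [K:Q] = 6. (Equivalently: Q(∛1072) ⊂ R but ω ∉ R, so [K : Q(∛1072)] = 2.)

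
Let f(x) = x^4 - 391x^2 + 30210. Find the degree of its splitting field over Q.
[K : Q] = 4

Solving the quadratic in x^2: x^2 = (391 ± √(391^2 - 4·30210))/2 = (391 ± √32041)/2 = (391 ± 179)/2, giving x^2 = 285 or x^2 = 106. So f(x) = (x^2 - 285)(x^2 - 106) and the roots of f are ±√285, ±√106. Hence the splitting field is K = Q(√285, √106). Since 285 and 106 are distinct squarefree integers > 1, their product 30210 is not a perfect square, so √106 ∉ Q(√285). By the tower law [K:Q] = [Q(√285,√106):Q(√285)] · [Q(√285):Q] = 2 · 2 = 4.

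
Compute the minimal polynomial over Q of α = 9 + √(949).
m_α(x) = x^2 - 18x - 868

From α - 9 = √(949), squaring gives (α - 9)^2 = 949, i.e. α^2 - 18α + 81 = 949, so α^2 - 18α - 868 = 0. The discriminant of x^2 - 18x - 868 is (-18)^2 - 4·(-868) = 324 + 3472 = 3796, and 4·(949) is not a perfect square in Q since 949 is squarefree and ≠ 1. Hence x^2 - 18x - 868 is irreducible over Q and is the minimal polynomial of α.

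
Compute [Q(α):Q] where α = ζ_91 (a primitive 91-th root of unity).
[Q(α):Q] = 72

The minimal polynomial of ζ_91 over Q is the 91-th cyclotomic polynomial Φ_91(x), which is irreducible over Q and has degree φ(91) = 72. Hence [Q(α):Q] = φ(91) = 72.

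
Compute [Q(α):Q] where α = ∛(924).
[Q(α):Q] = 3

The minimal polynomial of α is x^3 - 924, irreducible over Q since 924 is not a perfect cube (so x^3 - 924 has no rational root). Hence [Q(α):Q] = deg(m_α) = 3.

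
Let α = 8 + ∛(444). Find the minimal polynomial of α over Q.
m_α(x) = x^3 - 24x^2 + 192x - 956

Set β = α - 8 = ∛(444), so β^3 = 444. Then (α - 8)^3 - 444 = 0, i.e. α is a root of g(x) = (x - 8)^3 - 444 = x^3 - 24x^2 + 192x - 956. Since g(x) = h(x - 8) where h(x) = x^3 - 444, and h is irreducible over Q (because 444 is not a perfect cube, so h has no rational root, and a monic cubic with no rational root is irreducible), g is also irreducible (irreducibility is preserved under the substitution x → x - 8). Hence m_α(x) = x^3 - 24x^2 + 192x - 956.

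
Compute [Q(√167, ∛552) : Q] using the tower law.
[Q(√167, ∛552) : Q] = 6

Let L = Q(√167, ∛552). Since Q(√167) ⊂ L and [Q(√167):Q] = 2, the tower law gives 2 | [L:Q]. Likewise Q(∛552) ⊂ L with [Q(∛552):Q] = 3 (because 552 is not a perfect cube), so 3 | [L:Q]. As gcd(2,3) = 1, [L:Q] is divisible by 6. Conversely L is generated over Q by √167 and ∛552, so [L:Q] ≤ 2·3 = 6. Therefore [Q(√167, ∛552) : Q] = 6.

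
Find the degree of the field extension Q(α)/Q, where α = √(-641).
[Q(α):Q] = 2

[Q(α):Q] equals the degree of the minimal polynomial of α. Here α^2 = -641 and x^2 + 641 is irreducible (d = -641 is squarefree, ≠ 1, hence not a square), so deg(m_α) = 2. Thus [Q(α):Q] = 2.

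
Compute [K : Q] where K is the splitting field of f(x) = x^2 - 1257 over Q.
[K : Q] = 2

f(x) = x^2 - 1257 factors as (x - √1257)(x + √1257). The splitting field is K = Q(√1257). Since 1257 is squarefree and > 1, it is not a perfect square, so x^2 - 1257 is irreducible over Q and [Q(√1257) : Q] = 2. Hence [K : Q] = 2.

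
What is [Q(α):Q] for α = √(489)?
[Q(α):Q] = 2

[Q(α):Q] equals the degree of the minimal polynomial of α. Here α^2 = 489 and x^2 - 489 is irreducible (d = 489 is squarefree, ≠ 1, hence not a square), so deg(m_α) = 2. Thus [Q(α):Q] = 2.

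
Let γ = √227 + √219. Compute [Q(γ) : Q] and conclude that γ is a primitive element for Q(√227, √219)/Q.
[Q(γ) : Q] = 4 (equivalently, Q(γ) = Q(√227, √219))

Obviously Q(γ) ⊆ Q(√227, √219), and [Q(√227, √219):Q] = 4 (since 227, 219 are distinct squarefree integers > 1 with 49713 not a perfect square). To show equality we compute the minimal polynomial of γ. From γ = √227 + √219: γ^2 = 227 + 2√(49713) + 219 = 446 + 2√(49713), so γ^2 - 446 = 2√(49713); squaring, (γ^2 - 446)^2 = 4·49713, i.e. γ^4 - 892γ^2 + 198916 - 198852 = 0, i.e. γ^4 - 892γ^2 + 64 = 0. So γ is a root of x^4 - 892x^2 + 64. This polynomial is irreducible over Q: it has no rational root (each ±√227 ± √219 is irrational), and any factorization into two quadratics over Q would force √(49713) ∈ Q (pairing opposite roots) or √227, √219 ∈ Q (other pairings), all impossible. Hence [Q(γ):Q] = 4 = [Q(√227, √219):Q], so Q(γ) = Q(√227, √219).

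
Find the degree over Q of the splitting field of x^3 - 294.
[K : Q] = 6

The roots of x^3 - 294 are ∛294, ω∛294, ω^2∛294 where ω = e^(2πi/3) is a primitive cube root of unity, so K = Q(∛294, ω). Now [Q(∛294):Q] = 3 (since 294 is not a perfect cube, x^3 - 294 is irreducible) and [Q(ω):Q] = 2. Both 2 and 3 divide [K:Q], and [K:Q] ≤ 3·2 = 6, so [K:Q] = 6. (Equivalently: Q(∛294) ⊂ R but ω ∉ R, so [K : Q(∛294)] = 2.)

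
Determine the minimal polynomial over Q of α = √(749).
m_α(x) = x^2 - 749

α satisfies α^2 - 749 = 0, so x^2 - 749 annihilates α. Since d = 749 is squarefree and ≠ 1, it is not a perfect square in Q, so x^2 - 749 has no rational root and is therefore irreducible over Q (a degree-2 polynomial over a field is irreducible iff it has no root). Hence m_α(x) = x^2 - 749.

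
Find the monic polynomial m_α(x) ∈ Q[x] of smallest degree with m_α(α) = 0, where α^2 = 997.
m_α(x) = x^2 - 997

α satisfies α^2 - 997 = 0, so x^2 - 997 annihilates α. Since d = 997 is squarefree and ≠ 1, it is not a perfect square in Q, so x^2 - 997 has no rational root and is therefore irreducible over Q (a degree-2 polynomial over a field is irreducible iff it has no root). Hence m_α(x) = x^2 - 997.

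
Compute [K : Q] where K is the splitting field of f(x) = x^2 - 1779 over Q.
[K : Q] = 2

f(x) = x^2 - 1779 factors as (x - √1779)(x + √1779). The splitting field is K = Q(√1779). Since 1779 is squarefree and > 1, it is not a perfect square, so x^2 - 1779 is irreducible over Q and [Q(√1779) : Q] = 2. Hence [K : Q] = 2.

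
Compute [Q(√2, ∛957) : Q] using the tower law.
[Q(√2, ∛957) : Q] = 6

Let L = Q(√2, ∛957). Since Q(√2) ⊂ L and [Q(√2):Q] = 2, the tower law gives 2 | [L:Q]. Likewise Q(∛957) ⊂ L with [Q(∛957):Q] = 3 (because 957 is not a perfect cube), so 3 | [L:Q]. As gcd(2,3) = 1, [L:Q] is divisible by 6. Conversely L is generated over Q by √2 and ∛957, so [L:Q] ≤ 2·3 = 6. Therefore [Q(√2, ∛957) : Q] = 6.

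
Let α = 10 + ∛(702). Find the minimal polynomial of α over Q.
m_α(x) = x^3 - 30x^2 + 300x - 1702

Set β = α - 10 = ∛(702), so β^3 = 702. Then (α - 10)^3 - 702 = 0, i.e. α is a root of g(x) = (x - 10)^3 - 702 = x^3 - 30x^2 + 300x - 1702. Since g(x) = h(x - 10) where h(x) = x^3 - 702, and h is irreducible over Q (because 702 is not a perfect cube, so h has no rational root, and a monic cubic with no rational root is irreducible), g is also irreducible (irreducibility is preserved under the substitution x → x - 10). Hence m_α(x) = x^3 - 30x^2 + 300x - 1702.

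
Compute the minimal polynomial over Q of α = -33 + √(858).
m_α(x) = x^2 + 66x + 231

From α + 33 = √(858), squaring gives (α + 33)^2 = 858, i.e. α^2 + 66α + 1089 = 858, so α^2 + 66α + 231 = 0. The discriminant of x^2 + 66x + 231 is (66)^2 - 4·(231) = 4356 - 924 = 3432, and 4·(858) is not a perfect square in Q since 858 is squarefree and ≠ 1. Hence x^2 + 66x + 231 is irreducible over Q and is the minimal polynomial of α.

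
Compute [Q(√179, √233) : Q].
[Q(√179, √233) : Q] = 4

[Q(√179):Q] = 2 (min poly x^2 - 179, irreducible since 179 is squarefree > 1). For the top step, suppose √233 ∈ Q(√179), say √233 = c + d√179 with c, d ∈ Q. Squaring: 233 = c^2 + 179d^2 + 2cd√179. Since √179 ∉ Q this forces 2cd = 0. If d = 0 then √233 = c ∈ Q, contradicting 233 squarefree > 1. If c = 0 then 233 = 179d^2, so 179·233 = (179d)^2 is a perfect square in Q — but 179·233 = 41707 is not a perfect square (since 179 and 233 are distinct squarefree integers). Contradiction. Hence √233 ∉ Q(√179), so x^2 - 233 stays irreducible over Q(√179) and [Q(√179, √233) : Q(√179)] = 2. By the tower law, [Q(√179, √233) : Q] = 2 · 2 = 4.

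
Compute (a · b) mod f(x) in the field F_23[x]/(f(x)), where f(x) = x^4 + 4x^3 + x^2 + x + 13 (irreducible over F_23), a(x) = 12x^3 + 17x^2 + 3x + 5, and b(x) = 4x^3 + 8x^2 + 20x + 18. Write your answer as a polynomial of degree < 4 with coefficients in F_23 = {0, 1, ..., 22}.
a · b ≡ 14x^3 + 2x^2 + 20x + 10 (mod f(x))

Multiply in F_23[x]: a(x)·b(x) = (12x^3 + 17x^2 + 3x + 5)·(4x^3 + 8x^2 + 20x + 18) = 2x^6 + 3x^5 + 20x^4 + 2x^3 + 15x^2 + 16x + 21. This has degree ≥ 4, so divide by f(x) over F_23: 2x^6 + 3x^5 + 20x^4 + 2x^3 + 15x^2 + 16x + 21 = (2x^2 + 18x + 15)·(x^4 + 4x^3 + x^2 + x + 13) + (14x^3 + 2x^2 + 20x + 10). Hence a·b ≡ 14x^3 + 2x^2 + 20x + 10 (mod f). (F_23[x]/(f) is a field with 23^4 = 279841 elements since f is irreducible of degree 4.)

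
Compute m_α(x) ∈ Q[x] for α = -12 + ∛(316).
m_α(x) = x^3 + 36x^2 + 432x + 1412

Set β = α + 12 = ∛(316), so β^3 = 316. Then (α + 12)^3 - 316 = 0, i.e. α is a root of g(x) = (x + 12)^3 - 316 = x^3 + 36x^2 + 432x + 1412. Since g(x) = h(x + 12) where h(x) = x^3 - 316, and h is irreducible over Q (because 316 is not a perfect cube, so h has no rational root, and a monic cubic with no rational root is irreducible), g is also irreducible (irreducibility is preserved under the substitution x → x + 12). Hence m_α(x) = x^3 + 36x^2 + 432x + 1412.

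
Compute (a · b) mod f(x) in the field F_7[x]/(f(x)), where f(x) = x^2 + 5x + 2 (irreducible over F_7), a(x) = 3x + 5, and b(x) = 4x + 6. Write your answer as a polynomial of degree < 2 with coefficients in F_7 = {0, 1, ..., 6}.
a · b ≡ 6x + 6 (mod f(x))

Multiply in F_7[x]: a(x)·b(x) = (3x + 5)·(4x + 6) = 5x^2 + 3x + 2. This has degree ≥ 2, so divide by f(x) over F_7: 5x^2 + 3x + 2 = (5)·(x^2 + 5x + 2) + (6x + 6). Hence a·b ≡ 6x + 6 (mod f). (F_7[x]/(f) is a field with 7^2 = 49 elements since f is irreducible of degree 2.)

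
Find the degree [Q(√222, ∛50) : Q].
[Q(√222, ∛50) : Q] = 6

Let L = Q(√222, ∛50). Since Q(√222) ⊂ L and [Q(√222):Q] = 2, the tower law gives 2 | [L:Q]. Likewise Q(∛50) ⊂ L with [Q(∛50):Q] = 3 (because 50 is not a perfect cube), so 3 | [L:Q]. As gcd(2,3) = 1, [L:Q] is divisible by 6. Conversely L is generated over Q by √222 and ∛50, so [L:Q] ≤ 2·3 = 6. Therefore [Q(√222, ∛50) : Q] = 6.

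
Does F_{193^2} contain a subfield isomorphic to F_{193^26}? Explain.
No: F_{193^26} is not a subfield of F_{193^2}

F_{p^m} embeds in F_{p^n} iff m | n. Here 26 ∤ 2 (since 2 = 0·26 + 2 with remainder 2 ≠ 0), so F_{193^26} is not a subfield of F_{193^2}. Equivalently: if it were, the tower law would give 26 = [F_{193^26}:F_193] dividing [F_{193^2}:F_193] = 2, contradiction.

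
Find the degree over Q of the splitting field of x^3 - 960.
[K : Q] = 6

The roots of x^3 - 960 are ∛960, ω∛960, ω^2∛960 where ω = e^(2πi/3) is a primitive cube root of unity, so K = Q(∛960, ω). Now [Q(∛960):Q] = 3 (since 960 is not a perfect cube, x^3 - 960 is irreducible) and [Q(ω):Q] = 2. Both 2 and 3 divide [K:Q], and [K:Q] ≤ 3·2 = 6, so [K:Q] = 6. (Equivalently: Q(∛960) ⊂ R but ω ∉ R, so [K : Q(∛960)] = 2.)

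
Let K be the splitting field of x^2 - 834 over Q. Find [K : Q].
[K : Q] = 2

f(x) = x^2 - 834 factors as (x - √834)(x + √834). The splitting field is K = Q(√834). Since 834 is squarefree and > 1, it is not a perfect square, so x^2 - 834 is irreducible over Q and [Q(√834) : Q] = 2. Hence [K : Q] = 2.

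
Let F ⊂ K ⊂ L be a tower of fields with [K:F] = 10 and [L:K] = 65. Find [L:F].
[L:F] = 650

The tower law says that for any tower of field extensions F ⊂ K ⊂ L with finite degrees, [L:F] = [L:K] · [K:F]. Here this gives [L:F] = 65 · 10 = 650.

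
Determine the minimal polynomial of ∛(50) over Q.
m_α(x) = x^3 - 50

α satisfies α^3 = 50, so x^3 - 50 annihilates α. By the rational root test, a rational root p/q (in lowest terms) of x^3 - 50 would satisfy p^3 = 50 q^3, forcing q = 1 and p^3 = 50; but 50 is not a perfect cube, contradiction. A monic cubic over Q with no rational root is irreducible (any nontrivial factorization would include a linear factor). Hence x^3 - 50 is the minimal polynomial of α, and in particular [Q(α):Q] = 3.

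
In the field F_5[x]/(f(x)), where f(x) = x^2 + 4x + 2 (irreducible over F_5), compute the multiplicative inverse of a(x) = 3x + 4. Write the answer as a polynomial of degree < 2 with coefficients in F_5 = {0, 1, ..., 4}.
a(x)^(-1) ≡ 2x + 2 (mod f(x))

Since f is irreducible over F_5, F_5[x]/(f) is a field and a(x) ≠ 0 has an inverse. Apply the extended Euclidean algorithm to f(x) and a(x) in F_5[x]: f(x) = (2x + 2)·a(x) + (4). The last nonzero remainder is the constant 4 = gcd(f, a) in F_5. Back-substituting through the division chain expresses 4 = s(x)·a(x) + t(x)·f(x) with s(x) ≡ 3x + 3 (mod f), so (3x + 3)·a(x) ≡ 4 (mod f). Multiplying by 4^(-1) ≡ 4 in F_5 gives a(x)^(-1) ≡ 4·(3x + 3) ≡ 2x + 2 (mod f). Check: (3x + 4)·(2x + 2) = x^2 + 4x + 3 ≡ 1 (mod x^2 + 4x + 2).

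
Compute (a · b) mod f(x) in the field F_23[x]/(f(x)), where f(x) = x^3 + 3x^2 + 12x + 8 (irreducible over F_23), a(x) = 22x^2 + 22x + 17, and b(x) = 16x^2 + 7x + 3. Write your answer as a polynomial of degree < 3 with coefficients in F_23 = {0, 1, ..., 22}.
a · b ≡ 11x^2 + 13x + 12 (mod f(x))

Multiply in F_23[x]: a(x)·b(x) = (22x^2 + 22x + 17)·(16x^2 + 7x + 3) = 7x^4 + 9x^2 + x + 5. This has degree ≥ 3, so divide by f(x) over F_23: 7x^4 + 9x^2 + x + 5 = (7x + 2)·(x^3 + 3x^2 + 12x + 8) + (11x^2 + 13x + 12). Hence a·b ≡ 11x^2 + 13x + 12 (mod f). (F_23[x]/(f) is a field with 23^3 = 12167 elements since f is irreducible of degree 3.)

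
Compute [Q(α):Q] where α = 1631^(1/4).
[Q(α):Q] = 4

α is a root of x^4 - 1631. By Eisenstein's criterion at the prime p = 7 (which divides the constant term 1631 but p^2 = 49 does not, since 1631 is squarefree), x^4 - 1631 is irreducible over Q. Hence [Q(α):Q] = 4.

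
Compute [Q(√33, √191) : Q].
[Q(√33, √191) : Q] = 4

[Q(√33):Q] = 2 (min poly x^2 - 33, irreducible since 33 is squarefree > 1). For the top step, suppose √191 ∈ Q(√33), say √191 = c + d√33 with c, d ∈ Q. Squaring: 191 = c^2 + 33d^2 + 2cd√33. Since √33 ∉ Q this forces 2cd = 0. If d = 0 then √191 = c ∈ Q, contradicting 191 squarefree > 1. If c = 0 then 191 = 33d^2, so 33·191 = (33d)^2 is a perfect square in Q — but 33·191 = 6303 is not a perfect square (since 33 and 191 are distinct squarefree integers). Contradiction. Hence √191 ∉ Q(√33), so x^2 - 191 stays irreducible over Q(√33) and [Q(√33, √191) : Q(√33)] = 2. By the tower law, [Q(√33, √191) : Q] = 2 · 2 = 4.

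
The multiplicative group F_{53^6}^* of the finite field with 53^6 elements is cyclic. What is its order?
|F_{53^6}^*| = 22164361128

F_{53^6} has 53^6 = 22164361129 elements; its multiplicative group consists of all nonzero elements, so |F_{53^6}^*| = 22164361129 - 1 = 22164361128. (It is cyclic since any finite subgroup of the multiplicative group of a field is cyclic.)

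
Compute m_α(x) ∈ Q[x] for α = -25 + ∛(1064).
m_α(x) = x^3 + 75x^2 + 1875x + 14561

Set β = α + 25 = ∛(1064), so β^3 = 1064. Then (α + 25)^3 - 1064 = 0, i.e. α is a root of g(x) = (x + 25)^3 - 1064 = x^3 + 75x^2 + 1875x + 14561. Since g(x) = h(x + 25) where h(x) = x^3 - 1064, and h is irreducible over Q (because 1064 is not a perfect cube, so h has no rational root, and a monic cubic with no rational root is irreducible), g is also irreducible (irreducibility is preserved under the substitution x → x + 25). Hence m_α(x) = x^3 + 75x^2 + 1875x + 14561.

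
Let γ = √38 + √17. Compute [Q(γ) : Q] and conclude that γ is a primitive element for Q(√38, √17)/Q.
[Q(γ) : Q] = 4 (equivalently, Q(γ) = Q(√38, √17))

Obviously Q(γ) ⊆ Q(√38, √17), and [Q(√38, √17):Q] = 4 (since 38, 17 are distinct squarefree integers > 1 with 646 not a perfect square). To show equality we compute the minimal polynomial of γ. From γ = √38 + √17: γ^2 = 38 + 2√(646) + 17 = 55 + 2√(646), so γ^2 - 55 = 2√(646); squaring, (γ^2 - 55)^2 = 4·646, i.e. γ^4 - 110γ^2 + 3025 - 2584 = 0, i.e. γ^4 - 110γ^2 + 441 = 0. So γ is a root of x^4 - 110x^2 + 441. This polynomial is irreducible over Q: it has no rational root (each ±√38 ± √17 is irrational), and any factorization into two quadratics over Q would force √(646) ∈ Q (pairing opposite roots) or √38, √17 ∈ Q (other pairings), all impossible. Hence [Q(γ):Q] = 4 = [Q(√38, √17):Q], so Q(γ) = Q(√38, √17).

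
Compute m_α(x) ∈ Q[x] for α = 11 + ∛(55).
m_α(x) = x^3 - 33x^2 + 363x - 1386

Set β = α - 11 = ∛(55), so β^3 = 55. Then (α - 11)^3 - 55 = 0, i.e. α is a root of g(x) = (x - 11)^3 - 55 = x^3 - 33x^2 + 363x - 1386. Since g(x) = h(x - 11) where h(x) = x^3 - 55, and h is irreducible over Q (because 55 is not a perfect cube, so h has no rational root, and a monic cubic with no rational root is irreducible), g is also irreducible (irreducibility is preserved under the substitution x → x - 11). Hence m_α(x) = x^3 - 33x^2 + 363x - 1386.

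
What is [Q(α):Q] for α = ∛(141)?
[Q(α):Q] = 3

The minimal polynomial of α is x^3 - 141, irreducible over Q since 141 is not a perfect cube (so x^3 - 141 has no rational root). Hence [Q(α):Q] = deg(m_α) = 3.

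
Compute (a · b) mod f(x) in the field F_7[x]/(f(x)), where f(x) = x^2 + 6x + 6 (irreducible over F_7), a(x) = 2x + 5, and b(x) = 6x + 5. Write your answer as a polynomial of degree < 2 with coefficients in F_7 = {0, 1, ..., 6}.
a · b ≡ 3x + 2 (mod f(x))

Multiply in F_7[x]: a(x)·b(x) = (2x + 5)·(6x + 5) = 5x^2 + 5x + 4. This has degree ≥ 2, so divide by f(x) over F_7: 5x^2 + 5x + 4 = (5)·(x^2 + 6x + 6) + (3x + 2). Hence a·b ≡ 3x + 2 (mod f). (F_7[x]/(f) is a field with 7^2 = 49 elements since f is irreducible of degree 2.)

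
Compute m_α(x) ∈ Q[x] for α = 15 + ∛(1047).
m_α(x) = x^3 - 45x^2 + 675x - 4422

Set β = α - 15 = ∛(1047), so β^3 = 1047. Then (α - 15)^3 - 1047 = 0, i.e. α is a root of g(x) = (x - 15)^3 - 1047 = x^3 - 45x^2 + 675x - 4422. Since g(x) = h(x - 15) where h(x) = x^3 - 1047, and h is irreducible over Q (because 1047 is not a perfect cube, so h has no rational root, and a monic cubic with no rational root is irreducible), g is also irreducible (irreducibility is preserved under the substitution x → x - 15). Hence m_α(x) = x^3 - 45x^2 + 675x - 4422.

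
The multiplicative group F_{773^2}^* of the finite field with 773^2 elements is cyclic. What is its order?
|F_{773^2}^*| = 597528

F_{773^2} has 773^2 = 597529 elements; its multiplicative group consists of all nonzero elements, so |F_{773^2}^*| = 597529 - 1 = 597528. (It is cyclic since any finite subgroup of the multiplicative group of a field is cyclic.)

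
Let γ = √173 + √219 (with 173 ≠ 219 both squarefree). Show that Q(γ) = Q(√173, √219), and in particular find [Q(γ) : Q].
[Q(γ) : Q] = 4 (equivalently, Q(γ) = Q(√173, √219))

Obviously Q(γ) ⊆ Q(√173, √219), and [Q(√173, √219):Q] = 4 (since 173, 219 are distinct squarefree integers > 1 with 37887 not a perfect square). To show equality we compute the minimal polynomial of γ. From γ = √173 + √219: γ^2 = 173 + 2√(37887) + 219 = 392 + 2√(37887), so γ^2 - 392 = 2√(37887); squaring, (γ^2 - 392)^2 = 4·37887, i.e. γ^4 - 784γ^2 + 153664 - 151548 = 0, i.e. γ^4 - 784γ^2 + 2116 = 0. So γ is a root of x^4 - 784x^2 + 2116. This polynomial is irreducible over Q: it has no rational root (each ±√173 ± √219 is irrational), and any factorization into two quadratics over Q would force √(37887) ∈ Q (pairing opposite roots) or √173, √219 ∈ Q (other pairings), all impossible. Hence [Q(γ):Q] = 4 = [Q(√173, √219):Q], so Q(γ) = Q(√173, √219).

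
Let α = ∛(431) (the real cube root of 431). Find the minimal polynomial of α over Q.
m_α(x) = x^3 - 431

α satisfies α^3 = 431, so x^3 - 431 annihilates α. By the rational root test, a rational root p/q (in lowest terms) of x^3 - 431 would satisfy p^3 = 431 q^3, forcing q = 1 and p^3 = 431; but 431 is not a perfect cube, contradiction. A monic cubic over Q with no rational root is irreducible (any nontrivial factorization would include a linear factor). Hence x^3 - 431 is the minimal polynomial of α, and in particular [Q(α):Q] = 3.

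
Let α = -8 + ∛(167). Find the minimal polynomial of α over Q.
m_α(x) = x^3 + 24x^2 + 192x + 345

Set β = α + 8 = ∛(167), so β^3 = 167. Then (α + 8)^3 - 167 = 0, i.e. α is a root of g(x) = (x + 8)^3 - 167 = x^3 + 24x^2 + 192x + 345. Since g(x) = h(x + 8) where h(x) = x^3 - 167, and h is irreducible over Q (because 167 is not a perfect cube, so h has no rational root, and a monic cubic with no rational root is irreducible), g is also irreducible (irreducibility is preserved under the substitution x → x + 8). Hence m_α(x) = x^3 + 24x^2 + 192x + 345.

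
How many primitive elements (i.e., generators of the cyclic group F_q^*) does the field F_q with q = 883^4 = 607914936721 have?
There are φ(607914936720) = 120716918784 primitive elements

F_q^* is cyclic of order q - 1 = 607914936720. A cyclic group of order m has exactly φ(m) generators. Here m = 607914936720 = 2^4 · 3^2 · 5 · 7^2 · 13 · 17 · 77969, so the number of primitive elements is φ(607914936720) = 120716918784.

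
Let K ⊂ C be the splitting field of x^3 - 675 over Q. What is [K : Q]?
[K : Q] = 6

The roots of x^3 - 675 are ∛675, ω∛675, ω^2∛675 where ω = e^(2πi/3) is a primitive cube root of unity, so K = Q(∛675, ω). Now [Q(∛675):Q] = 3 (since 675 is not a perfect cube, x^3 - 675 is irreducible) and [Q(ω):Q] = 2. Both 2 and 3 divide [K:Q], and [K:Q] ≤ 3·2 = 6, so [K:Q] = 6. (Equivalently: Q(∛675) ⊂ R but ω ∉ R, so [K : Q(∛675)] = 2.)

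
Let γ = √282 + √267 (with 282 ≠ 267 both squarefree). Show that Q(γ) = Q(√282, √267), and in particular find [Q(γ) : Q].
[Q(γ) : Q] = 4 (equivalently, Q(γ) = Q(√282, √267))

Obviously Q(γ) ⊆ Q(√282, √267), and [Q(√282, √267):Q] = 4 (since 282, 267 are distinct squarefree integers > 1 with 75294 not a perfect square). To show equality we compute the minimal polynomial of γ. From γ = √282 + √267: γ^2 = 282 + 2√(75294) + 267 = 549 + 2√(75294), so γ^2 - 549 = 2√(75294); squaring, (γ^2 - 549)^2 = 4·75294, i.e. γ^4 - 1098γ^2 + 301401 - 301176 = 0, i.e. γ^4 - 1098γ^2 + 225 = 0. So γ is a root of x^4 - 1098x^2 + 225. This polynomial is irreducible over Q: it has no rational root (each ±√282 ± √267 is irrational), and any factorization into two quadratics over Q would force √(75294) ∈ Q (pairing opposite roots) or √282, √267 ∈ Q (other pairings), all impossible. Hence [Q(γ):Q] = 4 = [Q(√282, √267):Q], so Q(γ) = Q(√282, √267).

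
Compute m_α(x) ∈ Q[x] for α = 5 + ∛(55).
m_α(x) = x^3 - 15x^2 + 75x - 180

Set β = α - 5 = ∛(55), so β^3 = 55. Then (α - 5)^3 - 55 = 0, i.e. α is a root of g(x) = (x - 5)^3 - 55 = x^3 - 15x^2 + 75x - 180. Since g(x) = h(x - 5) where h(x) = x^3 - 55, and h is irreducible over Q (because 55 is not a perfect cube, so h has no rational root, and a monic cubic with no rational root is irreducible), g is also irreducible (irreducibility is preserved under the substitution x → x - 5). Hence m_α(x) = x^3 - 15x^2 + 75x - 180.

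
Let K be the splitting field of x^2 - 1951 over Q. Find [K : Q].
[K : Q] = 2

f(x) = x^2 - 1951 factors as (x - √1951)(x + √1951). The splitting field is K = Q(√1951). Since 1951 is squarefree and > 1, it is not a perfect square, so x^2 - 1951 is irreducible over Q and [Q(√1951) : Q] = 2. Hence [K : Q] = 2.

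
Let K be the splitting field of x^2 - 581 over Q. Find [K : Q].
[K : Q] = 2

f(x) = x^2 - 581 factors as (x - √581)(x + √581). The splitting field is K = Q(√581). Since 581 is squarefree and > 1, it is not a perfect square, so x^2 - 581 is irreducible over Q and [Q(√581) : Q] = 2. Hence [K : Q] = 2.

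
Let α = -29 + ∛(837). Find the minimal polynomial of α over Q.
m_α(x) = x^3 + 87x^2 + 2523x + 23552

Set β = α + 29 = ∛(837), so β^3 = 837. Then (α + 29)^3 - 837 = 0, i.e. α is a root of g(x) = (x + 29)^3 - 837 = x^3 + 87x^2 + 2523x + 23552. Since g(x) = h(x + 29) where h(x) = x^3 - 837, and h is irreducible over Q (because 837 is not a perfect cube, so h has no rational root, and a monic cubic with no rational root is irreducible), g is also irreducible (irreducibility is preserved under the substitution x → x + 29). Hence m_α(x) = x^3 + 87x^2 + 2523x + 23552.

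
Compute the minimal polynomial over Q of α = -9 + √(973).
m_α(x) = x^2 + 18x - 892

From α + 9 = √(973), squaring gives (α + 9)^2 = 973, i.e. α^2 + 18α + 81 = 973, so α^2 + 18α - 892 = 0. The discriminant of x^2 + 18x - 892 is (18)^2 - 4·(-892) = 324 + 3568 = 3892, and 4·(973) is not a perfect square in Q since 973 is squarefree and ≠ 1. Hence x^2 + 18x - 892 is irreducible over Q and is the minimal polynomial of α.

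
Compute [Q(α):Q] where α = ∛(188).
[Q(α):Q] = 3

The minimal polynomial of α is x^3 - 188, irreducible over Q since 188 is not a perfect cube (so x^3 - 188 has no rational root). Hence [Q(α):Q] = deg(m_α) = 3.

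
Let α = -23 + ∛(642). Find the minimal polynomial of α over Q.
m_α(x) = x^3 + 69x^2 + 1587x + 11525

Set β = α + 23 = ∛(642), so β^3 = 642. Then (α + 23)^3 - 642 = 0, i.e. α is a root of g(x) = (x + 23)^3 - 642 = x^3 + 69x^2 + 1587x + 11525. Since g(x) = h(x + 23) where h(x) = x^3 - 642, and h is irreducible over Q (because 642 is not a perfect cube, so h has no rational root, and a monic cubic with no rational root is irreducible), g is also irreducible (irreducibility is preserved under the substitution x → x + 23). Hence m_α(x) = x^3 + 69x^2 + 1587x + 11525.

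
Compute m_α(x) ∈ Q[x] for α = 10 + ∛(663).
m_α(x) = x^3 - 30x^2 + 300x - 1663

Set β = α - 10 = ∛(663), so β^3 = 663. Then (α - 10)^3 - 663 = 0, i.e. α is a root of g(x) = (x - 10)^3 - 663 = x^3 - 30x^2 + 300x - 1663. Since g(x) = h(x - 10) where h(x) = x^3 - 663, and h is irreducible over Q (because 663 is not a perfect cube, so h has no rational root, and a monic cubic with no rational root is irreducible), g is also irreducible (irreducibility is preserved under the substitution x → x - 10). Hence m_α(x) = x^3 - 30x^2 + 300x - 1663.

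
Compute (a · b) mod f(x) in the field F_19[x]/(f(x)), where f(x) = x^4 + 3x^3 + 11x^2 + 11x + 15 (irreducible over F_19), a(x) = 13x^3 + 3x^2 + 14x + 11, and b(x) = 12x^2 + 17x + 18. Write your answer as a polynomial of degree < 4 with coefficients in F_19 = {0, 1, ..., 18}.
a · b ≡ 16x^3 + 3x^2 + 2x (mod f(x))

Multiply in F_19[x]: a(x)·b(x) = (13x^3 + 3x^2 + 14x + 11)·(12x^2 + 17x + 18) = 4x^5 + 10x^4 + 16x^3 + 6x^2 + 2x + 8. This has degree ≥ 4, so divide by f(x) over F_19: 4x^5 + 10x^4 + 16x^3 + 6x^2 + 2x + 8 = (4x + 17)·(x^4 + 3x^3 + 11x^2 + 11x + 15) + (16x^3 + 3x^2 + 2x). Hence a·b ≡ 16x^3 + 3x^2 + 2x (mod f). (F_19[x]/(f) is a field with 19^4 = 130321 elements since f is irreducible of degree 4.)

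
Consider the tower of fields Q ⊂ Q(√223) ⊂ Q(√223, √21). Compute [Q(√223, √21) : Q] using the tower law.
[Q(√223, √21) : Q] = 4

[Q(√223):Q] = 2 (min poly x^2 - 223, irreducible since 223 is squarefree > 1). For the top step, suppose √21 ∈ Q(√223), say √21 = c + d√223 with c, d ∈ Q. Squaring: 21 = c^2 + 223d^2 + 2cd√223. Since √223 ∉ Q this forces 2cd = 0. If d = 0 then √21 = c ∈ Q, contradicting 21 squarefree > 1. If c = 0 then 21 = 223d^2, so 223·21 = (223d)^2 is a perfect square in Q — but 223·21 = 4683 is not a perfect square (since 223 and 21 are distinct squarefree integers). Contradiction. Hence √21 ∉ Q(√223), so x^2 - 21 stays irreducible over Q(√223) and [Q(√223, √21) : Q(√223)] = 2. By the tower law, [Q(√223, √21) : Q] = 2 · 2 = 4.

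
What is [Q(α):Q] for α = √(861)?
[Q(α):Q] = 2

[Q(α):Q] equals the degree of the minimal polynomial of α. Here α^2 = 861 and x^2 - 861 is irreducible (d = 861 is squarefree, ≠ 1, hence not a square), so deg(m_α) = 2. Thus [Q(α):Q] = 2.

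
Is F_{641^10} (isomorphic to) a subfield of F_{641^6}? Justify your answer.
No: F_{641^10} is not a subfield of F_{641^6}

F_{p^m} embeds in F_{p^n} iff m | n. Here 10 ∤ 6 (since 6 = 0·10 + 6 with remainder 6 ≠ 0), so F_{641^10} is not a subfield of F_{641^6}. Equivalently: if it were, the tower law would give 10 = [F_{641^10}:F_641] dividing [F_{641^6}:F_641] = 6, contradiction.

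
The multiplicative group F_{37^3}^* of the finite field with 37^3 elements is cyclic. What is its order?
|F_{37^3}^*| = 50652

F_{37^3} has 37^3 = 50653 elements; its multiplicative group consists of all nonzero elements, so |F_{37^3}^*| = 50653 - 1 = 50652. (It is cyclic since any finite subgroup of the multiplicative group of a field is cyclic.)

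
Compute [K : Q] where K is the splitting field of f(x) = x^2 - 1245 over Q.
[K : Q] = 2

f(x) = x^2 - 1245 factors as (x - √1245)(x + √1245). The splitting field is K = Q(√1245). Since 1245 is squarefree and > 1, it is not a perfect square, so x^2 - 1245 is irreducible over Q and [Q(√1245) : Q] = 2. Hence [K : Q] = 2.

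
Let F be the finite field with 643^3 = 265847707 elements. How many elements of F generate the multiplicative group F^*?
There are φ(265847706) = 86821632 primitive elements

F_q^* is cyclic of order q - 1 = 265847706. A cyclic group of order m has exactly φ(m) generators. Here m = 265847706 = 2 · 3^2 · 97 · 107 · 1423, so the number of primitive elements is φ(265847706) = 86821632.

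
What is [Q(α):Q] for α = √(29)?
[Q(α):Q] = 2

[Q(α):Q] equals the degree of the minimal polynomial of α. Here α^2 = 29 and x^2 - 29 is irreducible (d = 29 is squarefree, ≠ 1, hence not a square), so deg(m_α) = 2. Thus [Q(α):Q] = 2.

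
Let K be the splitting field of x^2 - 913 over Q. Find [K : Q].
[K : Q] = 2

f(x) = x^2 - 913 factors as (x - √913)(x + √913). The splitting field is K = Q(√913). Since 913 is squarefree and > 1, it is not a perfect square, so x^2 - 913 is irreducible over Q and [Q(√913) : Q] = 2. Hence [K : Q] = 2.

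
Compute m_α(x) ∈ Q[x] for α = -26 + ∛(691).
m_α(x) = x^3 + 78x^2 + 2028x + 16885

Set β = α + 26 = ∛(691), so β^3 = 691. Then (α + 26)^3 - 691 = 0, i.e. α is a root of g(x) = (x + 26)^3 - 691 = x^3 + 78x^2 + 2028x + 16885. Since g(x) = h(x + 26) where h(x) = x^3 - 691, and h is irreducible over Q (because 691 is not a perfect cube, so h has no rational root, and a monic cubic with no rational root is irreducible), g is also irreducible (irreducibility is preserved under the substitution x → x + 26). Hence m_α(x) = x^3 + 78x^2 + 2028x + 16885.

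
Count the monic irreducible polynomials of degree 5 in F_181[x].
There are 38852848944 monic irreducible polynomials of degree 5 over F_181

Each element of F_{181^5} that lies in no proper subfield is a root of exactly one monic irreducible of degree 5 over F_181, and each such polynomial has 5 distinct roots in F_{181^5}. By Möbius inversion the count is N_181(5) = (1/5) Σ_{d|5} μ(5/d) · 181^d = (1/5)(μ(5)·181^1 + μ(1)·181^5) = 194264244720/5 = 38852848944.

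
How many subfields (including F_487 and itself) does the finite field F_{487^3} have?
F_{487^3} has 2 subfields

The subfields of F_{p^n} are exactly the fields F_{p^d} for d | n (each is the fixed field of the unique index-d subgroup of Gal(F_{p^n}/F_p) ≅ Z/nZ). The divisors of n = 3 are {1, 3}, giving 2 subfields: F_{487^1}, F_{487^3}.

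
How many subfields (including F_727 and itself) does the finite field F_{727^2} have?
F_{727^2} has 2 subfields

The subfields of F_{p^n} are exactly the fields F_{p^d} for d | n (each is the fixed field of the unique index-d subgroup of Gal(F_{p^n}/F_p) ≅ Z/nZ). The divisors of n = 2 are {1, 2}, giving 2 subfields: F_{727^1}, F_{727^2}.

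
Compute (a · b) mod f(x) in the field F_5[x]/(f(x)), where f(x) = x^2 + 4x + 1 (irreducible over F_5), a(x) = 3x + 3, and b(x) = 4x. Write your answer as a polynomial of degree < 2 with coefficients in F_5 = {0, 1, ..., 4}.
a · b ≡ 4x + 3 (mod f(x))

Multiply in F_5[x]: a(x)·b(x) = (3x + 3)·(4x) = 2x^2 + 2x. This has degree ≥ 2, so divide by f(x) over F_5: 2x^2 + 2x = (2)·(x^2 + 4x + 1) + (4x + 3). Hence a·b ≡ 4x + 3 (mod f). (F_5[x]/(f) is a field with 5^2 = 25 elements since f is irreducible of degree 2.)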